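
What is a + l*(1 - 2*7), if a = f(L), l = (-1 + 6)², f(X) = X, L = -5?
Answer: -330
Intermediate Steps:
l = 25 (l = 5² = 25)
a = -5
a + l*(1 - 2*7) = -5 + 25*(1 - 2*7) = -5 + 25*(1 - 14) = -5 + 25*(-13) = -5 - 325 = -330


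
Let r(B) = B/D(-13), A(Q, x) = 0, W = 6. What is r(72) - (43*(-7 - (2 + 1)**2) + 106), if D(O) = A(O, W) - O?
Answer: 7638/13 ≈ 587.54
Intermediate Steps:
D(O) = -O (D(O) = 0 - O = -O)
r(B) = B/13 (r(B) = B/((-1*(-13))) = B/13)
r(72) - (43*(-7 - (2 + 1)**2) + 106) = (1/13)*72 - (43*(-7 - (2 + 1)**2) + 106) = 72/13 - (43*(-7 - 1*3**2) + 106) = 72/13 - (43*(-7 - 1*9) + 106) = 72/13 - (43*(-7 - 9) + 106) = 72/13 - (43*(-16) + 106) = 72/13 - (-688 + 106) = 72/13 - 1*(-582) = 72/13 + 582 = 7638/13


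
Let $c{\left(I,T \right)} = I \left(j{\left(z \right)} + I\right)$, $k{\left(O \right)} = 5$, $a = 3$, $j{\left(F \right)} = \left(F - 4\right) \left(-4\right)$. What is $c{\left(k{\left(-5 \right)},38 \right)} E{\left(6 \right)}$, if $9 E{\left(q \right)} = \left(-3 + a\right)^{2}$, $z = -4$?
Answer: $0$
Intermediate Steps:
$j{\left(F \right)} = 16 - 4 F$ ($j{\left(F \right)} = \left(-4 + F\right) \left(-4\right) = 16 - 4 F$)
$c{\left(I,T \right)} = I \left(32 + I\right)$ ($c{\left(I,T \right)} = I \left(\left(16 - -16\right) + I\right) = I \left(\left(16 + 16\right) + I\right) = I \left(32 + I\right)$)
$E{\left(q \right)} = 0$ ($E{\left(q \right)} = \frac{\left(-3 + 3\right)^{2}}{9} = \frac{0^{2}}{9} = \frac{1}{9} \cdot 0 = 0$)
$c{\left(k{\left(-5 \right)},38 \right)} E{\left(6 \right)} = 5 \left(32 + 5\right) 0 = 5 \cdot 37 \cdot 0 = 185 \cdot 0 = 0$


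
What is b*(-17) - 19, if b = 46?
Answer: -801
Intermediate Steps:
b*(-17) - 19 = 46*(-17) - 19 = -782 - 19 = -801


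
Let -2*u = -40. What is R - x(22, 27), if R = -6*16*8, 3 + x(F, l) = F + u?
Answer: -807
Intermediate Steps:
u = 20 (u = -½*(-40) = 20)
x(F, l) = 17 + F (x(F, l) = -3 + (F + 20) = -3 + (20 + F) = 17 + F)
R = -768 (R = -96*8 = -768)
R - x(22, 27) = -768 - (17 + 22) = -768 - 1*39 = -768 - 39 = -807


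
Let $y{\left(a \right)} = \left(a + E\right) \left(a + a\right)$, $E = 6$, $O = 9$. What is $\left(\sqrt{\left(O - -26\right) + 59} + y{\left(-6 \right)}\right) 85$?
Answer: $85 \sqrt{94} \approx 824.11$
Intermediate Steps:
$y{\left(a \right)} = 2 a \left(6 + a\right)$ ($y{\left(a \right)} = \left(a + 6\right) \left(a + a\right) = \left(6 + a\right) 2 a = 2 a \left(6 + a\right)$)
$\left(\sqrt{\left(O - -26\right) + 59} + y{\left(-6 \right)}\right) 85 = \left(\sqrt{\left(9 - -26\right) + 59} + 2 \left(-6\right) \left(6 - 6\right)\right) 85 = \left(\sqrt{\left(9 + 26\right) + 59} + 2 \left(-6\right) 0\right) 85 = \left(\sqrt{35 + 59} + 0\right) 85 = \left(\sqrt{94} + 0\right) 85 = \sqrt{94} \cdot 85 = 85 \sqrt{94}$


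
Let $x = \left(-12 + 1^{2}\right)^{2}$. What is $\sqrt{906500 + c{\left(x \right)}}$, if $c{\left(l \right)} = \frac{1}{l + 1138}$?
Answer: $\frac{\sqrt{1436875927759}}{1259} \approx 952.1$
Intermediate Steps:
$x = 121$ ($x = \left(-12 + 1\right)^{2} = \left(-11\right)^{2} = 121$)
$c{\left(l \right)} = \frac{1}{1138 + l}$
$\sqrt{906500 + c{\left(x \right)}} = \sqrt{906500 + \frac{1}{1138 + 121}} = \sqrt{906500 + \frac{1}{1259}} = \sqrt{\frac{1141283501}{1259}} = \frac{\sqrt{1436875927759}}{1259}$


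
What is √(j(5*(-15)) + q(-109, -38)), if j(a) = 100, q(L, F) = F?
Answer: √62 ≈ 7.8740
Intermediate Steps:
√(j(5*(-15)) + q(-109, -38)) = √(100 - 38) = √62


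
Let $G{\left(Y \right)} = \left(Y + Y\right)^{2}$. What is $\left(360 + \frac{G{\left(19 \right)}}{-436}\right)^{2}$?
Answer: $\frac{1511576641}{11881} \approx 1.2723 \cdot 10^{5}$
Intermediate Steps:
$G{\left(Y \right)} = 4 Y^{2}$ ($G{\left(Y \right)} = \left(2 Y\right)^{2} = 4 Y^{2}$)
$\left(360 + \frac{G{\left(19 \right)}}{-436}\right)^{2} = \left(360 + \frac{4 \cdot 19^{2}}{-436}\right)^{2} = \left(360 + 4 \cdot 361 \left(- \frac{1}{436}\right)\right)^{2} = \left(360 + 1444 \left(- \frac{1}{436}\right)\right)^{2} = \left(360 - \frac{361}{109}\right)^{2} = \left(\frac{38879}{109}\right)^{2} = \frac{1511576641}{11881}$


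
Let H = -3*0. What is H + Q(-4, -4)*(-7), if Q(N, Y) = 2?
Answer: -14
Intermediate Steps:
H = 0
H + Q(-4, -4)*(-7) = 0 + 2*(-7) = 0 - 14 = -14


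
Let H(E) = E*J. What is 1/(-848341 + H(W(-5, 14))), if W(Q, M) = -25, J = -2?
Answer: -1/848291 ≈ -1.1788e-6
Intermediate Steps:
H(E) = -2*E (H(E) = E*(-2) = -2*E)
1/(-848341 + H(W(-5, 14))) = 1/(-848341 - 2*(-25)) = 1/(-848341 + 50) = 1/(-848291) = -1/848291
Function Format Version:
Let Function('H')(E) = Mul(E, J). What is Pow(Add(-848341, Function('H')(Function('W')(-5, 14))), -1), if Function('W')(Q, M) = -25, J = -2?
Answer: Rational(-1, 848291) ≈ -1.1788e-6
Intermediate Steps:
Function('H')(E) = Mul(-2, E) (Function('H')(E) = Mul(E, -2) = Mul(-2, E))
Pow(Add(-848341, Function('H')(Function('W')(-5, 14))), -1) = Pow(Add(-848341, Mul(-2, -25)), -1) = Pow(Add(-848341, 50), -1) = Pow(-848291, -1) = Rational(-1, 848291)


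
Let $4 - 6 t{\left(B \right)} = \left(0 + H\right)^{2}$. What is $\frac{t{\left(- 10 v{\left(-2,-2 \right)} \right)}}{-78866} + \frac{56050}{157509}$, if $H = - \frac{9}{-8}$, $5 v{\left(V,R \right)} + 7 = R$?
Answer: $\frac{565807042375}{1590029413632} \approx 0.35585$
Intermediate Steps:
$v{\left(V,R \right)} = - \frac{7}{5} + \frac{R}{5}$
$H = \frac{9}{8}$ ($H = \left(-9\right) \left(- \frac{1}{8}\right) = \frac{9}{8} \approx 1.125$)
$t{\left(B \right)} = \frac{175}{384}$ ($t{\left(B \right)} = \frac{2}{3} - \frac{\left(0 + \frac{9}{8}\right)^{2}}{6} = \frac{2}{3} - \frac{\left(\frac{9}{8}\right)^{2}}{6} = \frac{2}{3} - \frac{27}{128} = \frac{175}{384}$)
$\frac{t{\left(- 10 v{\left(-2,-2 \right)} \right)}}{-78866} + \frac{56050}{157509} = \frac{175}{384 \left(-78866\right)} + \frac{56050}{157509} = \frac{175}{384} \left(- \frac{1}{78866}\right) + 56050 \cdot \frac{1}{157509} = - \frac{175}{30284544} + \frac{56050}{157509} = \frac{565807042375}{1590029413632}$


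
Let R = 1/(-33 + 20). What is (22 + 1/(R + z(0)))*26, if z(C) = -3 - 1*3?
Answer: 44850/79 ≈ 567.72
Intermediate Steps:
z(C) = -6 (z(C) = -3 - 3 = -6)
R = -1/13 (R = 1/(-13) = -1/13 ≈ -0.076923)
(22 + 1/(R + z(0)))*26 = (22 + 1/(-1/13 - 6))*26 = (22 + 1/(-79/13))*26 = (22 - 13/79)*26 = (1725/79)*26 = 44850/79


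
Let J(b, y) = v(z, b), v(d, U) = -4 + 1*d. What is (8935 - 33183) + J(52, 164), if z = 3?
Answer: -24249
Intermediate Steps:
v(d, U) = -4 + d
J(b, y) = -1 (J(b, y) = -4 + 3 = -1)
(8935 - 33183) + J(52, 164) = (8935 - 33183) - 1 = -24248 - 1 = -24249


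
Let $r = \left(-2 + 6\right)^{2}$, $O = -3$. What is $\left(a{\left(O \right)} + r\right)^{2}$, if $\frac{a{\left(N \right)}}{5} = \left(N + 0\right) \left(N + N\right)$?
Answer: $11236$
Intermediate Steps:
$a{\left(N \right)} = 10 N^{2}$ ($a{\left(N \right)} = 5 \left(N + 0\right) \left(N + N\right) = 5 N 2 N = 5 \cdot 2 N^{2} = 10 N^{2}$)
$r = 16$ ($r = 4^{2} = 16$)
$\left(a{\left(O \right)} + r\right)^{2} = \left(10 \left(-3\right)^{2} + 16\right)^{2} = \left(10 \cdot 9 + 16\right)^{2} = \left(90 + 16\right)^{2} = 106^{2} = 11236$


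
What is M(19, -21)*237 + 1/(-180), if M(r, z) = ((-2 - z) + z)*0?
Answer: -1/180 ≈ -0.0055556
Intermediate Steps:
M(r, z) = 0 (M(r, z) = -2*0 = 0)
M(19, -21)*237 + 1/(-180) = 0*237 + 1/(-180) = 0 - 1/180 = -1/180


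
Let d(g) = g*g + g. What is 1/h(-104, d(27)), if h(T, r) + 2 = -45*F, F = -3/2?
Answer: 2/131 ≈ 0.015267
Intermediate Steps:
d(g) = g + g² (d(g) = g² + g = g + g²)
F = -3/2 (F = -3*½ = -3/2 ≈ -1.5000)
h(T, r) = 131/2 (h(T, r) = -2 - 45*(-3/2) = -2 + 135/2 = 131/2)
1/h(-104, d(27)) = 1/(131/2) = 2/131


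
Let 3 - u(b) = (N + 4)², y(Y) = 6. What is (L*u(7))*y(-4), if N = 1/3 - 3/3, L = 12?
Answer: -584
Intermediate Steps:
N = -⅔ (N = 1*(⅓) - 3*⅓ = ⅓ - 1 = -⅔ ≈ -0.66667)
u(b) = -73/9 (u(b) = 3 - (-⅔ + 4)² = 3 - (10/3)² = 3 - 1*100/9 = 3 - 100/9 = -73/9)
(L*u(7))*y(-4) = (12*(-73/9))*6 = -292/3*6 = -584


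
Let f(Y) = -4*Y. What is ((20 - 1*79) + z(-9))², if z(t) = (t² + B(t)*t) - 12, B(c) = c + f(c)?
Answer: 54289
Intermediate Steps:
B(c) = -3*c (B(c) = c - 4*c = -3*c)
z(t) = -12 - 2*t² (z(t) = (t² + (-3*t)*t) - 12 = (t² - 3*t²) - 12 = -2*t² - 12 = -12 - 2*t²)
((20 - 1*79) + z(-9))² = ((20 - 1*79) + (-12 - 2*(-9)²))² = ((20 - 79) + (-12 - 2*81))² = (-59 + (-12 - 162))² = (-59 - 174)² = (-233)² = 54289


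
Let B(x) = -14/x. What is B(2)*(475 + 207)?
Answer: -4774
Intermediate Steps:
B(2)*(475 + 207) = (-14/2)*(475 + 207) = -14*1/2*682 = -7*682 = -4774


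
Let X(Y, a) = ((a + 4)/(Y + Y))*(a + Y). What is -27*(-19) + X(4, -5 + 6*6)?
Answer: 5329/8 ≈ 666.13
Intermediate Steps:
X(Y, a) = (4 + a)*(Y + a)/(2*Y) (X(Y, a) = ((4 + a)/((2*Y)))*(Y + a) = ((4 + a)*(1/(2*Y)))*(Y + a) = ((4 + a)/(2*Y))*(Y + a) = (4 + a)*(Y + a)/(2*Y))
-27*(-19) + X(4, -5 + 6*6) = -27*(-19) + (1/2)*((-5 + 6*6)**2 + 4*(-5 + 6*6) + 4*(4 + (-5 + 6*6)))/4 = 513 + (1/2)*(1/4)*((-5 + 36)**2 + 4*(-5 + 36) + 4*(4 + (-5 + 36))) = 513 + (1/2)*(1/4)*(31**2 + 4*31 + 4*(4 + 31)) = 513 + (1/2)*(1/4)*(961 + 124 + 4*35) = 513 + (1/2)*(1/4)*(961 + 124 + 140) = 513 + (1/2)*(1/4)*1225 = 513 + 1225/8 = 5329/8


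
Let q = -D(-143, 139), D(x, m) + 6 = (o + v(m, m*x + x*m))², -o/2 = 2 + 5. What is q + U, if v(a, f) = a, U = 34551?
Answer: 18932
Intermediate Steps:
o = -14 (o = -2*(2 + 5) = -2*7 = -14)
D(x, m) = -6 + (-14 + m)²
q = -15619 (q = -(-6 + (-14 + 139)²) = -(-6 + 125²) = -(-6 + 15625) = -1*15619 = -15619)
q + U = -15619 + 34551 = 18932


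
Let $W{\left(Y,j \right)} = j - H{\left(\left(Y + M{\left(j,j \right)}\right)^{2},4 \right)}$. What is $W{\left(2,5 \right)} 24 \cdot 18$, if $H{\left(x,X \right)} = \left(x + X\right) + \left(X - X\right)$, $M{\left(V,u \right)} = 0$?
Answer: $-1296$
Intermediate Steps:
$H{\left(x,X \right)} = X + x$ ($H{\left(x,X \right)} = \left(X + x\right) + 0 = X + x$)
$W{\left(Y,j \right)} = -4 + j - Y^{2}$ ($W{\left(Y,j \right)} = j - \left(4 + \left(Y + 0\right)^{2}\right) = j - \left(4 + Y^{2}\right) = -4 + j - Y^{2}$)
$W{\left(2,5 \right)} 24 \cdot 18 = \left(-4 + 5 - 2^{2}\right) 24 \cdot 18 = \left(-4 + 5 - 4\right) 24 \cdot 18 = \left(-3\right) 24 \cdot 18 = \left(-72\right) 18 = -1296$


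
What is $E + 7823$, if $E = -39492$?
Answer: $-31669$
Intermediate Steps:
$E + 7823 = -39492 + 7823 = -31669$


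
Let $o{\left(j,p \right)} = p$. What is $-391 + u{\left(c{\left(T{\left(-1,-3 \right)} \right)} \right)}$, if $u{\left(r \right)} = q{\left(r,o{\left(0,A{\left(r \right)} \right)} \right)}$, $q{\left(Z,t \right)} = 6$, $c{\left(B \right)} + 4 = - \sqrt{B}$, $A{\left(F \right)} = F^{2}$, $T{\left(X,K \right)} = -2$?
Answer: $-385$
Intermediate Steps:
$c{\left(B \right)} = -4 - \sqrt{B}$
$u{\left(r \right)} = 6$
$-391 + u{\left(c{\left(T{\left(-1,-3 \right)} \right)} \right)} = -391 + 6 = -385$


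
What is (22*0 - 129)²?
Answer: 16641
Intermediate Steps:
(22*0 - 129)² = (0 - 129)² = (-129)² = 16641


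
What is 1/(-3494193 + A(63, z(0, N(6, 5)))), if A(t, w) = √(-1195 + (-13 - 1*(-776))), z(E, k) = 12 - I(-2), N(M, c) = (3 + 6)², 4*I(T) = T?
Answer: -1164731/4069794907227 - 4*I*√3/4069794907227 ≈ -2.8619e-7 - 1.7023e-12*I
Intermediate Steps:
I(T) = T/4
N(M, c) = 81 (N(M, c) = 9² = 81)
z(E, k) = 25/2 (z(E, k) = 12 - (-2)/4 = 12 - 1*(-½) = 12 + ½ = 25/2)
A(t, w) = 12*I*√3 (A(t, w) = √(-1195 + (-13 + 776)) = √(-1195 + 763) = √(-432) = 12*I*√3)
1/(-3494193 + A(63, z(0, N(6, 5)))) = 1/(-3494193 + 12*I*√3)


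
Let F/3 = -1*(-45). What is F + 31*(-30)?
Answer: -795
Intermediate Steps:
F = 135 (F = 3*(-1*(-45)) = 3*45 = 135)
F + 31*(-30) = 135 + 31*(-30) = 135 - 930 = -795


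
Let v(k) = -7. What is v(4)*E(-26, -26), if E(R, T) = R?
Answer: 182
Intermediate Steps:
v(4)*E(-26, -26) = -7*(-26) = 182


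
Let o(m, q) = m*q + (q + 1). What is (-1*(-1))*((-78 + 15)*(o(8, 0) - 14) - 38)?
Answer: 781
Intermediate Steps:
o(m, q) = 1 + q + m*q (o(m, q) = m*q + (1 + q) = 1 + q + m*q)
(-1*(-1))*((-78 + 15)*(o(8, 0) - 14) - 38) = (-1*(-1))*((-78 + 15)*((1 + 0 + 8*0) - 14) - 38) = 1*(-63*((1 + 0 + 0) - 14) - 38) = 1*(-63*(1 - 14) - 38) = 1*(-63*(-13) - 38) = 1*(819 - 38) = 1*781 = 781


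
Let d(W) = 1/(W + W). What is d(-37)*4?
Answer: -2/37 ≈ -0.054054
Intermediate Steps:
d(W) = 1/(2*W)
d(-37)*4 = ((½)/(-37))*4 = ((½)*(-1/37))*4 = -1/74*4 = -2/37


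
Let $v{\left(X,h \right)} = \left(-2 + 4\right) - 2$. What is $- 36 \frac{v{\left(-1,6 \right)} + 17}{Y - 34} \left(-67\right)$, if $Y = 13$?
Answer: $- \frac{13668}{7} \approx -1952.6$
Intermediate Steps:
$v{\left(X,h \right)} = 0$ ($v{\left(X,h \right)} = 2 - 2 = 0$)
$- 36 \frac{v{\left(-1,6 \right)} + 17}{Y - 34} \left(-67\right) = - 36 \frac{0 + 17}{13 - 34} \left(-67\right) = - 36 \frac{17}{-21} \left(-67\right) = - 36 \cdot 17 \left(- \frac{1}{21}\right) \left(-67\right) = \left(-36\right) \left(- \frac{17}{21}\right) \left(-67\right) = \frac{204}{7} \left(-67\right) = - \frac{13668}{7}$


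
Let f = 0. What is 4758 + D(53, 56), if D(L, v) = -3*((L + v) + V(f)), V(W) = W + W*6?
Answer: 4431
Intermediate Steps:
V(W) = 7*W (V(W) = W + 6*W = 7*W)
D(L, v) = -3*L - 3*v (D(L, v) = -3*((L + v) + 7*0) = -3*((L + v) + 0) = -3*(L + v) = -3*L - 3*v)
4758 + D(53, 56) = 4758 + (-3*53 - 3*56) = 4758 + (-159 - 168) = 4758 - 327 = 4431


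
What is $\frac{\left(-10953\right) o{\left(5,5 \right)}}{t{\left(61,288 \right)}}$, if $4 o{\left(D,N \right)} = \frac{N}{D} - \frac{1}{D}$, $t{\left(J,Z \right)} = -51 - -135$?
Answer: $- \frac{3651}{140} \approx -26.079$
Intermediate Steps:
$t{\left(J,Z \right)} = 84$ ($t{\left(J,Z \right)} = -51 + 135 = 84$)
$o{\left(D,N \right)} = - \frac{1}{4 D} + \frac{N}{4 D}$ ($o{\left(D,N \right)} = \frac{\frac{N}{D} - \frac{1}{D}}{4} = \frac{- \frac{1}{D} + \frac{N}{D}}{4} = - \frac{1}{4 D} + \frac{N}{4 D}$)
$\frac{\left(-10953\right) o{\left(5,5 \right)}}{t{\left(61,288 \right)}} = \frac{\left(-10953\right) \frac{-1 + 5}{4 \cdot 5}}{84} = - 10953 \cdot \frac{1}{4} \cdot \frac{1}{5} \cdot 4 \cdot \frac{1}{84} = \left(-10953\right) \frac{1}{5} \cdot \frac{1}{84} = \left(- \frac{10953}{5}\right) \frac{1}{84} = - \frac{3651}{140}$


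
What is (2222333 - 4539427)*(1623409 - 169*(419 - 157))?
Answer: -3658994965314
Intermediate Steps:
(2222333 - 4539427)*(1623409 - 169*(419 - 157)) = -2317094*(1623409 - 169*262) = -2317094*(1623409 - 44278) = -2317094*1579131 = -3658994965314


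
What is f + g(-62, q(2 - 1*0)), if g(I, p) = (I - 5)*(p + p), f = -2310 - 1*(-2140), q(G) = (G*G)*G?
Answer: -1242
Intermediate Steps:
q(G) = G**3 (q(G) = G**2*G = G**3)
f = -170 (f = -2310 + 2140 = -170)
g(I, p) = 2*p*(-5 + I) (g(I, p) = (-5 + I)*(2*p) = 2*p*(-5 + I))
f + g(-62, q(2 - 1*0)) = -170 + 2*(2 - 1*0)**3*(-5 - 62) = -170 + 2*(2 + 0)**3*(-67) = -170 + 2*2**3*(-67) = -170 + 2*8*(-67) = -170 - 1072 = -1242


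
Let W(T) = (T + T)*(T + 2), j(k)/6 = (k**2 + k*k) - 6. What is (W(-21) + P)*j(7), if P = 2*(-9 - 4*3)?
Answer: 417312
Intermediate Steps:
j(k) = -36 + 12*k**2 (j(k) = 6*((k**2 + k*k) - 6) = 6*((k**2 + k**2) - 6) = 6*(2*k**2 - 6) = 6*(-6 + 2*k**2) = -36 + 12*k**2)
W(T) = 2*T*(2 + T) (W(T) = (2*T)*(2 + T) = 2*T*(2 + T))
P = -42 (P = 2*(-9 - 12) = 2*(-21) = -42)
(W(-21) + P)*j(7) = (2*(-21)*(2 - 21) - 42)*(-36 + 12*7**2) = (2*(-21)*(-19) - 42)*(-36 + 12*49) = (798 - 42)*(-36 + 588) = 756*552 = 417312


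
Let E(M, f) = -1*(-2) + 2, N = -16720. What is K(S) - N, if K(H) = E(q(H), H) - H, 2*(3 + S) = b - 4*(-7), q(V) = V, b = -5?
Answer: 33431/2 ≈ 16716.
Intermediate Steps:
E(M, f) = 4 (E(M, f) = 2 + 2 = 4)
S = 17/2 (S = -3 + (-5 - 4*(-7))/2 = -3 + (-5 + 28)/2 = -3 + (1/2)*23 = -3 + 23/2 = 17/2 ≈ 8.5000)
K(H) = 4 - H
K(S) - N = (4 - 1*17/2) - 1*(-16720) = (4 - 17/2) + 16720 = -9/2 + 16720 = 33431/2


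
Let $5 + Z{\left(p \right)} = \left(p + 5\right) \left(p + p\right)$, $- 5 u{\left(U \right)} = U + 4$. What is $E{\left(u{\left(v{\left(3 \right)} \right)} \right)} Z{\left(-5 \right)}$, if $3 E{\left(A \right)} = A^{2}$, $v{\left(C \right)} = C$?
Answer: $- \frac{49}{15} \approx -3.2667$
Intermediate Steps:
$u{\left(U \right)} = - \frac{4}{5} - \frac{U}{5}$ ($u{\left(U \right)} = - \frac{U + 4}{5} = - \frac{4 + U}{5} = - \frac{4}{5} - \frac{U}{5}$)
$E{\left(A \right)} = \frac{A^{2}}{3}$
$Z{\left(p \right)} = -5 + 2 p \left(5 + p\right)$ ($Z{\left(p \right)} = -5 + \left(p + 5\right) \left(p + p\right) = -5 + \left(5 + p\right) 2 p = -5 + 2 p \left(5 + p\right)$)
$E{\left(u{\left(v{\left(3 \right)} \right)} \right)} Z{\left(-5 \right)} = \frac{\left(- \frac{4}{5} - \frac{3}{5}\right)^{2}}{3} \left(-5 + 2 \left(-5\right)^{2} + 10 \left(-5\right)\right) = \frac{\left(- \frac{4}{5} - \frac{3}{5}\right)^{2}}{3} \left(-5 + 2 \cdot 25 - 50\right) = \frac{\left(- \frac{7}{5}\right)^{2}}{3} \left(-5 + 50 - 50\right) = \frac{1}{3} \cdot \frac{49}{25} \left(-5\right) = \frac{49}{75} \left(-5\right) = - \frac{49}{15}$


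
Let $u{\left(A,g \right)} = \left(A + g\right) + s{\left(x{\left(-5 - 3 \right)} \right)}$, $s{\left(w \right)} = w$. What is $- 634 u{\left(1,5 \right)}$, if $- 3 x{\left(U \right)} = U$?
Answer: $- \frac{16484}{3} \approx -5494.7$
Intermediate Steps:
$x{\left(U \right)} = - \frac{U}{3}$
$u{\left(A,g \right)} = \frac{8}{3} + A + g$ ($u{\left(A,g \right)} = \left(A + g\right) - \frac{-5 - 3}{3} = \left(A + g\right) - - \frac{8}{3} = \left(A + g\right) + \frac{8}{3} = \frac{8}{3} + A + g$)
$- 634 u{\left(1,5 \right)} = - 634 \left(\frac{8}{3} + 1 + 5\right) = \left(-634\right) \frac{26}{3} = - \frac{16484}{3}$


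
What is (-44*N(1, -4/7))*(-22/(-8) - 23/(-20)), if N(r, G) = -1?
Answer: 858/5 ≈ 171.60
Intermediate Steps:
(-44*N(1, -4/7))*(-22/(-8) - 23/(-20)) = (-44*(-1))*(-22/(-8) - 23/(-20)) = 44*(-22*(-⅛) - 23*(-1/20)) = 44*(11/4 + 23/20) = 44*(39/10) = 858/5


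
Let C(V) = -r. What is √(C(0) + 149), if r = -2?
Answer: √151 ≈ 12.288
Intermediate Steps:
C(V) = 2 (C(V) = -1*(-2) = 2)
√(C(0) + 149) = √(2 + 149) = √151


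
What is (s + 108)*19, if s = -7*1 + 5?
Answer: 2014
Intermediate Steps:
s = -2 (s = -7 + 5 = -2)
(s + 108)*19 = (-2 + 108)*19 = 106*19 = 2014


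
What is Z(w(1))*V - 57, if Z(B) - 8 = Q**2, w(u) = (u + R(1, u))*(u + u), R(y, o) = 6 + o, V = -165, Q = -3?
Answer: -2862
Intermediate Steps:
w(u) = 2*u*(6 + 2*u) (w(u) = (u + (6 + u))*(u + u) = (6 + 2*u)*(2*u) = 2*u*(6 + 2*u))
Z(B) = 17 (Z(B) = 8 + (-3)**2 = 8 + 9 = 17)
Z(w(1))*V - 57 = 17*(-165) - 57 = -2805 - 57 = -2862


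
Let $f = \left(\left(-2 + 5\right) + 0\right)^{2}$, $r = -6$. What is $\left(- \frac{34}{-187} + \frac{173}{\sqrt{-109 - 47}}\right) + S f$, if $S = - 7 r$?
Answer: $\frac{4160}{11} - \frac{173 i \sqrt{39}}{78} \approx 378.18 - 13.851 i$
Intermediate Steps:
$S = 42$ ($S = \left(-7\right) \left(-6\right) = 42$)
$f = 9$ ($f = \left(3 + 0\right)^{2} = 3^{2} = 9$)
$\left(- \frac{34}{-187} + \frac{173}{\sqrt{-109 - 47}}\right) + S f = \left(- \frac{34}{-187} + \frac{173}{\sqrt{-109 - 47}}\right) + 42 \cdot 9 = \left(\left(-34\right) \left(- \frac{1}{187}\right) + \frac{173}{\sqrt{-156}}\right) + 378 = \left(\frac{2}{11} + \frac{173}{2 i \sqrt{39}}\right) + 378 = \left(\frac{2}{11} + 173 \left(- \frac{i \sqrt{39}}{78}\right)\right) + 378 = \left(\frac{2}{11} - \frac{173 i \sqrt{39}}{78}\right) + 378 = \frac{4160}{11} - \frac{173 i \sqrt{39}}{78}$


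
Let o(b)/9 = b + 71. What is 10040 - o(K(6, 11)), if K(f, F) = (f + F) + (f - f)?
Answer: 9248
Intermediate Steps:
K(f, F) = F + f (K(f, F) = (F + f) + 0 = F + f)
o(b) = 639 + 9*b (o(b) = 9*(b + 71) = 9*(71 + b) = 639 + 9*b)
10040 - o(K(6, 11)) = 10040 - (639 + 9*(11 + 6)) = 10040 - (639 + 9*17) = 10040 - (639 + 153) = 10040 - 1*792 = 10040 - 792 = 9248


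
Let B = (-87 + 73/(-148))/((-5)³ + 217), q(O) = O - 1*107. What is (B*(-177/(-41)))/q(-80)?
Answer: 99651/4538864 ≈ 0.021955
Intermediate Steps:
q(O) = -107 + O (q(O) = O - 107 = -107 + O)
B = -563/592 (B = (-87 + 73*(-1/148))/(-125 + 217) = (-87 - 73/148)/92 = -12949/148*1/92 = -563/592 ≈ -0.95101)
(B*(-177/(-41)))/q(-80) = (-(-99651)/(592*(-41)))/(-107 - 80) = -(-99651)*(-1)/(592*41)/(-187) = -563/592*177/41*(-1/187) = -99651/24272*(-1/187) = 99651/4538864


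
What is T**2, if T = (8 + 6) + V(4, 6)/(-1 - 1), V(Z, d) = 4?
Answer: 144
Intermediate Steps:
T = 12 (T = (8 + 6) + 4/(-1 - 1) = 14 + 4/(-2) = 14 + 4*(-1/2) = 14 - 2 = 12)
T**2 = 12**2 = 144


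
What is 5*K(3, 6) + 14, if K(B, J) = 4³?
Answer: 334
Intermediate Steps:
K(B, J) = 64
5*K(3, 6) + 14 = 5*64 + 14 = 320 + 14 = 334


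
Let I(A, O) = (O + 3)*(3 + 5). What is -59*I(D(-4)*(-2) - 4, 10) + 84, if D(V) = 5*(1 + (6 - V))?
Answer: -6052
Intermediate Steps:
D(V) = 35 - 5*V (D(V) = 5*(7 - V) = 35 - 5*V)
I(A, O) = 24 + 8*O (I(A, O) = (3 + O)*8 = 24 + 8*O)
-59*I(D(-4)*(-2) - 4, 10) + 84 = -59*(24 + 8*10) + 84 = -59*(24 + 80) + 84 = -59*104 + 84 = -6136 + 84 = -6052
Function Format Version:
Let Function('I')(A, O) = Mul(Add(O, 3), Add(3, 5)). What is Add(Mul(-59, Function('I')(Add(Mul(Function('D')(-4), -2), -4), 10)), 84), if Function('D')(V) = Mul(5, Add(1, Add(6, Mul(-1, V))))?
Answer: -6052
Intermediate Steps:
Function('D')(V) = Add(35, Mul(-5, V)) (Function('D')(V) = Mul(5, Add(7, Mul(-1, V))) = Add(35, Mul(-5, V)))
Function('I')(A, O) = Add(24, Mul(8, O)) (Function('I')(A, O) = Mul(Add(3, O), 8) = Add(24, Mul(8, O)))
Add(Mul(-59, Function('I')(Add(Mul(Function('D')(-4), -2), -4), 10)), 84) = Add(Mul(-59, Add(24, Mul(8, 10))), 84) = Add(Mul(-59, Add(24, 80)), 84) = Add(Mul(-59, 104), 84) = Add(-6136, 84) = -6052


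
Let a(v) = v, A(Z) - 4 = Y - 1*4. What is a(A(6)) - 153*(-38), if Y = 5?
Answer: 5819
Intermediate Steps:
A(Z) = 5 (A(Z) = 4 + (5 - 1*4) = 4 + (5 - 4) = 4 + 1 = 5)
a(A(6)) - 153*(-38) = 5 - 153*(-38) = 5 + 5814 = 5819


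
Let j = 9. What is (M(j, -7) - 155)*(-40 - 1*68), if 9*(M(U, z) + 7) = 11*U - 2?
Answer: 16332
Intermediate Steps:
M(U, z) = -65/9 + 11*U/9 (M(U, z) = -7 + (11*U - 2)/9 = -7 + (-2 + 11*U)/9 = -7 + (-2/9 + 11*U/9) = -65/9 + 11*U/9)
(M(j, -7) - 155)*(-40 - 1*68) = ((-65/9 + (11/9)*9) - 155)*(-40 - 1*68) = ((-65/9 + 11) - 155)*(-40 - 68) = (34/9 - 155)*(-108) = -1361/9*(-108) = 16332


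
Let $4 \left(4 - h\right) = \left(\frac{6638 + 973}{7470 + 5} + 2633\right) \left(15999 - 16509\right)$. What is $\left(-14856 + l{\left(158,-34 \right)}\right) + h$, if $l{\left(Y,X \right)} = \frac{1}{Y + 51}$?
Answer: $\frac{100293469572}{312455} \approx 3.2099 \cdot 10^{5}$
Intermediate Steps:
$l{\left(Y,X \right)} = \frac{1}{51 + Y}$
$h = \frac{502082773}{1495}$ ($h = 4 - \frac{\left(\frac{6638 + 973}{7470 + 5} + 2633\right) \left(15999 - 16509\right)}{4} = 4 - \frac{\left(\frac{7611}{7475} + 2633\right) \left(-510\right)}{4} = 4 - \frac{\frac{19689286}{7475} \left(-510\right)}{4} = 4 - - \frac{502076793}{1495} = 4 + \frac{502076793}{1495} = \frac{502082773}{1495} \approx 3.3584 \cdot 10^{5}$)
$\left(-14856 + l{\left(158,-34 \right)}\right) + h = \left(-14856 + \frac{1}{51 + 158}\right) + \frac{502082773}{1495} = \left(-14856 + \frac{1}{209}\right) + \frac{502082773}{1495} = - \frac{3104903}{209} + \frac{502082773}{1495} = \frac{100293469572}{312455}$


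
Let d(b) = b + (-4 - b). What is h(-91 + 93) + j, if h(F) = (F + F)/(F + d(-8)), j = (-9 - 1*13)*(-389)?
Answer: 8556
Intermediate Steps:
d(b) = -4
j = 8558 (j = (-9 - 13)*(-389) = -22*(-389) = 8558)
h(F) = 2*F/(-4 + F) (h(F) = (F + F)/(F - 4) = (2*F)/(-4 + F) = 2*F/(-4 + F))
h(-91 + 93) + j = 2*(-91 + 93)/(-4 + (-91 + 93)) + 8558 = 2*2/(-4 + 2) + 8558 = 2*2/(-2) + 8558 = 2*2*(-½) + 8558 = -2 + 8558 = 8556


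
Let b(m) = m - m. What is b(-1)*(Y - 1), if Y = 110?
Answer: 0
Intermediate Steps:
b(m) = 0
b(-1)*(Y - 1) = 0*(110 - 1) = 0*109 = 0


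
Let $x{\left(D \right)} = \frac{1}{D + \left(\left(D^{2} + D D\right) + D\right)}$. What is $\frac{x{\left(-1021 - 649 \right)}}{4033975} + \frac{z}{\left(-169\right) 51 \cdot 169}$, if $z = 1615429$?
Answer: $- \frac{36326527152423519889}{32755149896418163500} \approx -1.109$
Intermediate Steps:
$x{\left(D \right)} = \frac{1}{2 D + 2 D^{2}}$ ($x{\left(D \right)} = \frac{1}{D + \left(\left(D^{2} + D^{2}\right) + D\right)} = \frac{1}{D + \left(2 D^{2} + D\right)} = \frac{1}{D + \left(D + 2 D^{2}\right)} = \frac{1}{2 D + 2 D^{2}}$)
$\frac{x{\left(-1021 - 649 \right)}}{4033975} + \frac{z}{\left(-169\right) 51 \cdot 169} = \frac{\frac{1}{2} \frac{1}{-1021 - 649} \frac{1}{1 - 1670}}{4033975} + \frac{1615429}{\left(-169\right) 51 \cdot 169} = \frac{1}{2 \left(-1670\right) \left(1 - 1670\right)} \frac{1}{4033975} + \frac{1615429}{\left(-8619\right) 169} = \frac{1}{2} \left(- \frac{1}{1670}\right) \frac{1}{-1669} \cdot \frac{1}{4033975} + \frac{1615429}{-1456611} = \frac{1}{2} \left(- \frac{1}{1670}\right) \left(- \frac{1}{1669}\right) \frac{1}{4033975} + 1615429 \left(- \frac{1}{1456611}\right) = \frac{1}{5574460} \cdot \frac{1}{4033975} - \frac{1615429}{1456611} = \frac{1}{22487232278500} - \frac{1615429}{1456611} = - \frac{36326527152423519889}{32755149896418163500}$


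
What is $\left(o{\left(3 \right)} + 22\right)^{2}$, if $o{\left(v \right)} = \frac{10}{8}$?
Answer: $\frac{8649}{16} \approx 540.56$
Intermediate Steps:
$o{\left(v \right)} = \frac{5}{4}$ ($o{\left(v \right)} = 10 \cdot \frac{1}{8} = \frac{5}{4}$)
$\left(o{\left(3 \right)} + 22\right)^{2} = \left(\frac{5}{4} + 22\right)^{2} = \left(\frac{93}{4}\right)^{2} = \frac{8649}{16}$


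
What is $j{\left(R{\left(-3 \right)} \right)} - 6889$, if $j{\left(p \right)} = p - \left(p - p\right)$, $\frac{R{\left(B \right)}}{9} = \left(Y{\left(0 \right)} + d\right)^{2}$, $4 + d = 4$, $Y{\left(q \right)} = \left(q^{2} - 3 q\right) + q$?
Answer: $-6889$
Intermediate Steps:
$Y{\left(q \right)} = q^{2} - 2 q$
$d = 0$ ($d = -4 + 4 = 0$)
$R{\left(B \right)} = 0$ ($R{\left(B \right)} = 9 \left(0 \left(-2 + 0\right) + 0\right)^{2} = 9 \left(0 \left(-2\right) + 0\right)^{2} = 9 \left(0 + 0\right)^{2} = 9 \cdot 0^{2} = 9 \cdot 0 = 0$)
$j{\left(p \right)} = p$ ($j{\left(p \right)} = p - 0 = p + 0 = p$)
$j{\left(R{\left(-3 \right)} \right)} - 6889 = 0 - 6889 = -6889$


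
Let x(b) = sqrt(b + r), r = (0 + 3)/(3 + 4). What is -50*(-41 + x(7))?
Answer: 2050 - 100*sqrt(91)/7 ≈ 1913.7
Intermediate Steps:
r = 3/7 ≈ 0.42857
x(b) = sqrt(3/7 + b) (x(b) = sqrt(b + 3/7) = sqrt(3/7 + b))
-50*(-41 + x(7)) = -50*(-41 + sqrt(21 + 49*7)/7) = -50*(-41 + sqrt(21 + 343)/7) = -50*(-41 + sqrt(364)/7) = -50*(-41 + (2*sqrt(91))/7) = -50*(-41 + 2*sqrt(91)/7) = 2050 - 100*sqrt(91)/7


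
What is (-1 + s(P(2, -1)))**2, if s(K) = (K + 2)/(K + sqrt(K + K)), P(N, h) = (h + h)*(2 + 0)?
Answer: (sqrt(2) - I/2)/(I + 2*sqrt(2)) ≈ 0.38889 - 0.31427*I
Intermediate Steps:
P(N, h) = 4*h (P(N, h) = (2*h)*2 = 4*h)
s(K) = (2 + K)/(K + sqrt(2)*sqrt(K)) (s(K) = (2 + K)/(K + sqrt(2*K)) = (2 + K)/(K + sqrt(2)*sqrt(K)))
(-1 + s(P(2, -1)))**2 = (-1 + (2 + 4*(-1))/(4*(-1) + sqrt(2)*sqrt(4*(-1))))**2 = (-1 + (2 - 4)/(-4 + sqrt(2)*sqrt(-4)))**2 = (-1 - 2/(-4 + sqrt(2)*(2*I)))**2 = (-1 - 2/(-4 + 2*I*sqrt(2)))**2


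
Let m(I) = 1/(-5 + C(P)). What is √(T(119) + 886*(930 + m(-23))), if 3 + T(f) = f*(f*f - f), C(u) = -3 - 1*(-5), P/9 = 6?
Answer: √22452117/3 ≈ 1579.5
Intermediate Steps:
P = 54 (P = 9*6 = 54)
C(u) = 2 (C(u) = -3 + 5 = 2)
m(I) = -⅓ (m(I) = 1/(-5 + 2) = 1/(-3) = -⅓)
T(f) = -3 + f*(f² - f) (T(f) = -3 + f*(f*f - f) = -3 + f*(f² - f))
√(T(119) + 886*(930 + m(-23))) = √((-3 + 119³ - 1*119²) + 886*(930 - ⅓)) = √((-3 + 1685159 - 1*14161) + 886*(2789/3)) = √((-3 + 1685159 - 14161) + 2471054/3) = √(1670995 + 2471054/3) = √(7484039/3) = √22452117/3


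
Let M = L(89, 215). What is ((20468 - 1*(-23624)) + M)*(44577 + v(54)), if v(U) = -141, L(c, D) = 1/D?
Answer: 421243548516/215 ≈ 1.9593e+9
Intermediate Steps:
M = 1/215 ≈ 0.0046512
((20468 - 1*(-23624)) + M)*(44577 + v(54)) = ((20468 - 1*(-23624)) + 1/215)*(44577 - 141) = ((20468 + 23624) + 1/215)*44436 = (44092 + 1/215)*44436 = (9479781/215)*44436 = 421243548516/215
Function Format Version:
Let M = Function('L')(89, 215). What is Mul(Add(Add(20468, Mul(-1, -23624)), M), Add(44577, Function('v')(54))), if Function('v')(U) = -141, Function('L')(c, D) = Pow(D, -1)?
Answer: Rational(421243548516, 215) ≈ 1.9593e+9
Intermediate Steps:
M = Rational(1, 215) (M = Pow(215, -1) = Rational(1, 215) ≈ 0.0046512)
Mul(Add(Add(20468, Mul(-1, -23624)), M), Add(44577, Function('v')(54))) = Mul(Add(Add(20468, Mul(-1, -23624)), Rational(1, 215)), Add(44577, -141)) = Mul(Add(Add(20468, 23624), Rational(1, 215)), 44436) = Mul(Add(44092, Rational(1, 215)), 44436) = Mul(Rational(9479781, 215), 44436) = Rational(421243548516, 215)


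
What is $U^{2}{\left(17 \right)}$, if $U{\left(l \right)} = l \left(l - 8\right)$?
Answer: $23409$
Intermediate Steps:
$U{\left(l \right)} = l \left(-8 + l\right)$
$U^{2}{\left(17 \right)} = \left(17 \left(-8 + 17\right)\right)^{2} = \left(17 \cdot 9\right)^{2} = 153^{2} = 23409$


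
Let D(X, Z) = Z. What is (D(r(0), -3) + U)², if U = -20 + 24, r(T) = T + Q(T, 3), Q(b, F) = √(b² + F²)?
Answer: 1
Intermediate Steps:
Q(b, F) = √(F² + b²)
r(T) = T + √(9 + T²) (r(T) = T + √(3² + T²) = T + √(9 + T²))
U = 4
(D(r(0), -3) + U)² = (-3 + 4)² = 1² = 1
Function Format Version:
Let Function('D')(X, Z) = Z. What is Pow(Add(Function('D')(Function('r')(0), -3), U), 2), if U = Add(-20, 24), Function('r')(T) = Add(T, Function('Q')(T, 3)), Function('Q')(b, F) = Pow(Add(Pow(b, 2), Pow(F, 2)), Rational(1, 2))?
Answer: 1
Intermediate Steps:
Function('Q')(b, F) = Pow(Add(Pow(F, 2), Pow(b, 2)), Rational(1, 2))
Function('r')(T) = Add(T, Pow(Add(9, Pow(T, 2)), Rational(1, 2))) (Function('r')(T) = Add(T, Pow(Add(Pow(3, 2), Pow(T, 2)), Rational(1, 2))) = Add(T, Pow(Add(9, Pow(T, 2)), Rational(1, 2))))
U = 4
Pow(Add(Function('D')(Function('r')(0), -3), U), 2) = Pow(Add(-3, 4), 2) = Pow(1, 2) = 1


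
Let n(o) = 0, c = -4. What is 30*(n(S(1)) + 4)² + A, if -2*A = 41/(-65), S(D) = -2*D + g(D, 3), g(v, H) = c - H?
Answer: 62441/130 ≈ 480.32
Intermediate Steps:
g(v, H) = -4 - H
S(D) = -7 - 2*D (S(D) = -2*D + (-4 - 1*3) = -2*D + (-4 - 3) = -2*D - 7 = -7 - 2*D)
A = 41/130 (A = -41/(2*(-65)) = -41*(-1)/(2*65) = -½*(-41/65) = 41/130 ≈ 0.31538)
30*(n(S(1)) + 4)² + A = 30*(0 + 4)² + 41/130 = 30*4² + 41/130 = 30*16 + 41/130 = 480 + 41/130 = 62441/130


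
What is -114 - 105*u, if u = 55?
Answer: -5889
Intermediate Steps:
-114 - 105*u = -114 - 105*55 = -114 - 5775 = -5889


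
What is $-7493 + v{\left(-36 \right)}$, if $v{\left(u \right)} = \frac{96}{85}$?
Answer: $- \frac{636809}{85} \approx -7491.9$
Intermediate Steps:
$v{\left(u \right)} = \frac{96}{85}$ ($v{\left(u \right)} = 96 \cdot \frac{1}{85} = \frac{96}{85}$)
$-7493 + v{\left(-36 \right)} = -7493 + \frac{96}{85} = - \frac{636809}{85}$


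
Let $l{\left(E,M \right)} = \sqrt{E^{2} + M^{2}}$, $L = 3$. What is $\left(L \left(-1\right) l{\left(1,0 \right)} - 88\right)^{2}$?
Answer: $8281$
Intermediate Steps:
$\left(L \left(-1\right) l{\left(1,0 \right)} - 88\right)^{2} = \left(3 \left(-1\right) \sqrt{1^{2} + 0^{2}} - 88\right)^{2} = \left(- 3 \sqrt{1 + 0} - 88\right)^{2} = \left(- 3 \sqrt{1} - 88\right)^{2} = \left(\left(-3\right) 1 - 88\right)^{2} = \left(-3 - 88\right)^{2} = \left(-91\right)^{2} = 8281$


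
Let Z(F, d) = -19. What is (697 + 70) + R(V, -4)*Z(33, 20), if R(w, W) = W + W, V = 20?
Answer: 919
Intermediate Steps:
R(w, W) = 2*W
(697 + 70) + R(V, -4)*Z(33, 20) = (697 + 70) + (2*(-4))*(-19) = 767 - 8*(-19) = 767 + 152 = 919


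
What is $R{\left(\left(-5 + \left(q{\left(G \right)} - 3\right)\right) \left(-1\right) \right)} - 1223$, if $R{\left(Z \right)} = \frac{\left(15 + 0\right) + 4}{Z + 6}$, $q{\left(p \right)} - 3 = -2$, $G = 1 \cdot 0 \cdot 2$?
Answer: $- \frac{15880}{13} \approx -1221.5$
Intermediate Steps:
$G = 0$ ($G = 0 \cdot 2 = 0$)
$q{\left(p \right)} = 1$ ($q{\left(p \right)} = 3 - 2 = 1$)
$R{\left(Z \right)} = \frac{19}{6 + Z}$ ($R{\left(Z \right)} = \frac{15 + 4}{6 + Z} = \frac{19}{6 + Z}$)
$R{\left(\left(-5 + \left(q{\left(G \right)} - 3\right)\right) \left(-1\right) \right)} - 1223 = \frac{19}{6 + \left(-5 + \left(1 - 3\right)\right) \left(-1\right)} - 1223 = \frac{19}{6 + \left(-5 - 2\right) \left(-1\right)} - 1223 = \frac{19}{6 - -7} - 1223 = \frac{19}{6 + 7} - 1223 = \frac{19}{13} - 1223 = - \frac{15880}{13}$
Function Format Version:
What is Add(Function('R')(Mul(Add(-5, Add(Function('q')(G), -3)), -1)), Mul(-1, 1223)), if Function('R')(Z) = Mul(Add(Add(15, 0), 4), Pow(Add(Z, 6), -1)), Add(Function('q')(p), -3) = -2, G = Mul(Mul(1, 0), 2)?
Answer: Rational(-15880, 13) ≈ -1221.5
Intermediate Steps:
G = 0 (G = Mul(0, 2) = 0)
Function('q')(p) = 1 (Function('q')(p) = Add(3, -2) = 1)
Function('R')(Z) = Mul(19, Pow(Add(6, Z), -1)) (Function('R')(Z) = Mul(Add(15, 4), Pow(Add(6, Z), -1)) = Mul(19, Pow(Add(6, Z), -1)))
Add(Function('R')(Mul(Add(-5, Add(Function('q')(G), -3)), -1)), Mul(-1, 1223)) = Add(Mul(19, Pow(Add(6, Mul(Add(-5, Add(1, -3)), -1)), -1)), Mul(-1, 1223)) = Add(Mul(19, Pow(Add(6, Mul(Add(-5, -2), -1)), -1)), -1223) = Add(Mul(19, Pow(Add(6, Mul(-7, -1)), -1)), -1223) = Add(Mul(19, Pow(Add(6, 7), -1)), -1223) = Add(Mul(19, Pow(13, -1)), -1223) = Add(Mul(19, Rational(1, 13)), -1223) = Add(Rational(19, 13), -1223) = Rational(-15880, 13)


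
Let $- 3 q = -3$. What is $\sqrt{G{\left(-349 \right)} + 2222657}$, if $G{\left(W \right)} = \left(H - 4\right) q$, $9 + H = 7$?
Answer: $\sqrt{2222651} \approx 1490.9$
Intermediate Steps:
$H = -2$ ($H = -9 + 7 = -2$)
$q = 1$ ($q = \left(- \frac{1}{3}\right) \left(-3\right) = 1$)
$G{\left(W \right)} = -6$ ($G{\left(W \right)} = \left(-2 - 4\right) 1 = \left(-6\right) 1 = -6$)
$\sqrt{G{\left(-349 \right)} + 2222657} = \sqrt{-6 + 2222657} = \sqrt{2222651}$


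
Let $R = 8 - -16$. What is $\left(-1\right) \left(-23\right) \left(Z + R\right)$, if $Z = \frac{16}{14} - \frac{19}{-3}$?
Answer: $\frac{15203}{21} \approx 723.95$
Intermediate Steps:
$Z = \frac{157}{21}$ ($Z = 16 \cdot \frac{1}{14} - - \frac{19}{3} = \frac{8}{7} + \frac{19}{3} = \frac{157}{21} \approx 7.4762$)
$R = 24$ ($R = 8 + 16 = 24$)
$\left(-1\right) \left(-23\right) \left(Z + R\right) = \left(-1\right) \left(-23\right) \left(\frac{157}{21} + 24\right) = 23 \cdot \frac{661}{21} = \frac{15203}{21}$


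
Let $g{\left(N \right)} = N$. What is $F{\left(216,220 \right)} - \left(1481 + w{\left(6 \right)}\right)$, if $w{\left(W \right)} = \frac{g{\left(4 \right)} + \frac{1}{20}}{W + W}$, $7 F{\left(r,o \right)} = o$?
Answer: $- \frac{811949}{560} \approx -1449.9$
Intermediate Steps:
$F{\left(r,o \right)} = \frac{o}{7}$
$w{\left(W \right)} = \frac{81}{40 W}$ ($w{\left(W \right)} = \frac{4 + \frac{1}{20}}{W + W} = \frac{4 + \frac{1}{20}}{2 W} = \frac{81 \frac{1}{2 W}}{20} = \frac{81}{40 W}$)
$F{\left(216,220 \right)} - \left(1481 + w{\left(6 \right)}\right) = \frac{1}{7} \cdot 220 - \left(1481 + \frac{81}{40 \cdot 6}\right) = \frac{220}{7} - \left(1481 + \frac{81}{40} \cdot \frac{1}{6}\right) = \frac{220}{7} - \left(1481 + \frac{27}{80}\right) = \frac{220}{7} - \frac{118507}{80} = - \frac{811949}{560}$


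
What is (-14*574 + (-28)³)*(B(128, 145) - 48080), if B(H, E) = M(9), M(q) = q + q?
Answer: 1441283256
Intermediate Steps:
M(q) = 2*q
B(H, E) = 18 (B(H, E) = 2*9 = 18)
(-14*574 + (-28)³)*(B(128, 145) - 48080) = (-14*574 + (-28)³)*(18 - 48080) = (-8036 - 21952)*(-48062) = -29988*(-48062) = 1441283256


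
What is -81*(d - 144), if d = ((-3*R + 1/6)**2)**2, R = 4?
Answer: -25225057/16 ≈ -1.5766e+6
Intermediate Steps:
d = 25411681/1296 (d = ((-3*4 + 1/6)**2)**2 = ((-12 + 1/6)**2)**2 = ((-71/6)**2)**2 = (5041/36)**2 = 25411681/1296 ≈ 19608.)
-81*(d - 144) = -81*(25411681/1296 - 144) = -81*25225057/1296 = -25225057/16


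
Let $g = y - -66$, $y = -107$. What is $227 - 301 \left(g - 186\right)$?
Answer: $68554$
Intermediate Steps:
$g = -41$ ($g = -107 - -66 = -107 + 66 = -41$)
$227 - 301 \left(g - 186\right) = 227 - 301 \left(-41 - 186\right) = 227 - -68327 = 227 + 68327 = 68554$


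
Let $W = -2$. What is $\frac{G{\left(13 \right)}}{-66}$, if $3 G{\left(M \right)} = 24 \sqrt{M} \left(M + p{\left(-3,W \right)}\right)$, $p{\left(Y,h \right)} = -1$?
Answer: $- \frac{16 \sqrt{13}}{11} \approx -5.2444$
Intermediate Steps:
$G{\left(M \right)} = 8 \sqrt{M} \left(-1 + M\right)$ ($G{\left(M \right)} = \frac{24 \sqrt{M} \left(M - 1\right)}{3} = \frac{24 \sqrt{M} \left(-1 + M\right)}{3} = 8 \sqrt{M} \left(-1 + M\right)$)
$\frac{G{\left(13 \right)}}{-66} = \frac{8 \sqrt{13} \left(-1 + 13\right)}{-66} = 8 \sqrt{13} \cdot 12 \left(- \frac{1}{66}\right) = 96 \sqrt{13} \left(- \frac{1}{66}\right) = - \frac{16 \sqrt{13}}{11}$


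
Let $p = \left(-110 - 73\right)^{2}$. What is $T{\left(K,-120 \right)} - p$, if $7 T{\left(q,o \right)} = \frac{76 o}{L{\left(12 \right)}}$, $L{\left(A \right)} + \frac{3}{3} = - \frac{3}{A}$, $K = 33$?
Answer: $- \frac{227127}{7} \approx -32447.0$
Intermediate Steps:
$L{\left(A \right)} = -1 - \frac{3}{A}$
$T{\left(q,o \right)} = - \frac{304 o}{35}$ ($T{\left(q,o \right)} = \frac{76 o \frac{1}{\frac{1}{12} \left(-3 - 12\right)}}{7} = \frac{76 o \frac{1}{\frac{1}{12} \left(-15\right)}}{7} = \frac{76 o \frac{1}{- \frac{5}{4}}}{7} = \frac{76 o \left(- \frac{4}{5}\right)}{7} = \frac{\left(- \frac{304}{5}\right) o}{7} = - \frac{304 o}{35}$)
$p = 33489$ ($p = \left(-183\right)^{2} = 33489$)
$T{\left(K,-120 \right)} - p = \left(- \frac{304}{35}\right) \left(-120\right) - 33489 = \frac{7296}{7} - 33489 = - \frac{227127}{7}$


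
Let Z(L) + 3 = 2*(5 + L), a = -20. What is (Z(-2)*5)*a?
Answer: -300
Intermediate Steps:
Z(L) = 7 + 2*L (Z(L) = -3 + 2*(5 + L) = -3 + (10 + 2*L) = 7 + 2*L)
(Z(-2)*5)*a = ((7 + 2*(-2))*5)*(-20) = ((7 - 4)*5)*(-20) = (3*5)*(-20) = 15*(-20) = -300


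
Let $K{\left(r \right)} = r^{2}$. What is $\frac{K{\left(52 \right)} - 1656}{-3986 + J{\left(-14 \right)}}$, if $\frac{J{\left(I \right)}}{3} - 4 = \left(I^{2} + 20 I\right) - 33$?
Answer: $- \frac{1048}{4325} \approx -0.24231$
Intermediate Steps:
$J{\left(I \right)} = -87 + 3 I^{2} + 60 I$ ($J{\left(I \right)} = 12 + 3 \left(\left(I^{2} + 20 I\right) - 33\right) = 12 + 3 \left(-33 + I^{2} + 20 I\right) = 12 + \left(-99 + 3 I^{2} + 60 I\right) = -87 + 3 I^{2} + 60 I$)
$\frac{K{\left(52 \right)} - 1656}{-3986 + J{\left(-14 \right)}} = \frac{52^{2} - 1656}{-3986 + \left(-87 + 3 \left(-14\right)^{2} + 60 \left(-14\right)\right)} = \frac{2704 - 1656}{-3986 - 339} = \frac{1048}{-3986 - 339} = \frac{1048}{-4325} = 1048 \left(- \frac{1}{4325}\right) = - \frac{1048}{4325}$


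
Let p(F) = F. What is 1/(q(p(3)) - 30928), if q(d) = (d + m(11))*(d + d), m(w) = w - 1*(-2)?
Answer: -1/30832 ≈ -3.2434e-5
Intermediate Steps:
m(w) = 2 + w (m(w) = w + 2 = 2 + w)
q(d) = 2*d*(13 + d) (q(d) = (d + (2 + 11))*(d + d) = (d + 13)*(2*d) = (13 + d)*(2*d) = 2*d*(13 + d))
1/(q(p(3)) - 30928) = 1/(2*3*(13 + 3) - 30928) = 1/(2*3*16 - 30928) = 1/(96 - 30928) = 1/(-30832) = -1/30832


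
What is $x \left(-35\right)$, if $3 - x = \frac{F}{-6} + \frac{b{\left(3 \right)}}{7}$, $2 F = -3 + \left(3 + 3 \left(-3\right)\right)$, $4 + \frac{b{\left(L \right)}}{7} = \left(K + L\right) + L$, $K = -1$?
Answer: $- \frac{175}{4} \approx -43.75$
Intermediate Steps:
$b{\left(L \right)} = -35 + 14 L$ ($b{\left(L \right)} = -28 + 7 \left(\left(-1 + L\right) + L\right) = -28 + 7 \left(-1 + 2 L\right) = -28 + \left(-7 + 14 L\right) = -35 + 14 L$)
$F = - \frac{9}{2}$ ($F = \frac{-3 + \left(3 + 3 \left(-3\right)\right)}{2} = \frac{-3 + \left(3 - 9\right)}{2} = \frac{-3 - 6}{2} = \frac{1}{2} \left(-9\right) = - \frac{9}{2} \approx -4.5$)
$x = \frac{5}{4}$ ($x = 3 - \left(- \frac{9}{2 \left(-6\right)} + \frac{-35 + 14 \cdot 3}{7}\right) = 3 - \left(\left(- \frac{9}{2}\right) \left(- \frac{1}{6}\right) + \left(-35 + 42\right) \frac{1}{7}\right) = 3 - \left(\frac{3}{4} + 7 \cdot \frac{1}{7}\right) = 3 - \left(\frac{3}{4} + 1\right) = 3 - \frac{7}{4} = \frac{5}{4} \approx 1.25$)
$x \left(-35\right) = \frac{5}{4} \left(-35\right) = - \frac{175}{4}$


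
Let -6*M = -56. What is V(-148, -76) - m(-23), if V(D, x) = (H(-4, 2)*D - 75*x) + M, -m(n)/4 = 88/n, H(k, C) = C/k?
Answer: 397994/69 ≈ 5768.0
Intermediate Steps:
M = 28/3 (M = -⅙*(-56) = 28/3 ≈ 9.3333)
m(n) = -352/n
V(D, x) = 28/3 - 75*x - D/2 (V(D, x) = ((2/(-4))*D - 75*x) + 28/3 = ((2*(-¼))*D - 75*x) + 28/3 = (-D/2 - 75*x) + 28/3 = (-75*x - D/2) + 28/3 = 28/3 - 75*x - D/2)
V(-148, -76) - m(-23) = (28/3 - 75*(-76) - ½*(-148)) - (-352)/(-23) = (28/3 + 5700 + 74) - (-352)*(-1)/23 = 17350/3 - 1*352/23 = 17350/3 - 352/23 = 397994/69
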